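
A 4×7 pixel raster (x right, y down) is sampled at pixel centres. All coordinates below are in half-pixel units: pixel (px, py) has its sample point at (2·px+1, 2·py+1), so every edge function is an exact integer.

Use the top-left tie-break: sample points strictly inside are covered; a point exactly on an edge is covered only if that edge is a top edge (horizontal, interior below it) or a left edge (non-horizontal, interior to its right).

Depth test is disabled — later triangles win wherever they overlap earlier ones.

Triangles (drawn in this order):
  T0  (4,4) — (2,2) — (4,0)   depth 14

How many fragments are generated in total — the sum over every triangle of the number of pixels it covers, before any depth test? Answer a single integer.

T0:
  2·area = 8
  edge (4, 4)→(2, 2): d=(-2,-2) top-left  bias=+0
  edge (2, 2)→(4, 0): d=(2,-2) top-left  bias=+0
  edge (4, 0)→(4, 4): d=(0,4) right/bottom  bias=-1
    (0,0)@(1, 1): e=[0,-4,12] → ·  [on edge]
    (1,0)@(3, 1): e=[4,0,4] → #  [on edge]
    (2,0)@(5, 1): e=[8,4,-4] → ·
    (0,1)@(1, 3): e=[-4,0,12] → ·  [on edge]
    (1,1)@(3, 3): e=[0,4,4] → #  [on edge]
    (2,1)@(5, 3): e=[4,8,-4] → ·
    (1,2)@(3, 5): e=[-4,8,4] → ·
    (2,2)@(5, 5): e=[0,12,-4] → ·  [on edge]
    (3,3)@(7, 7): e=[0,20,-12] → ·  [on edge]
  covered (2 px):
    · # · ·
    · # · ·
    · · · ·
    · · · ·
    · · · ·
    · · · ·
    · · · ·

Final: 2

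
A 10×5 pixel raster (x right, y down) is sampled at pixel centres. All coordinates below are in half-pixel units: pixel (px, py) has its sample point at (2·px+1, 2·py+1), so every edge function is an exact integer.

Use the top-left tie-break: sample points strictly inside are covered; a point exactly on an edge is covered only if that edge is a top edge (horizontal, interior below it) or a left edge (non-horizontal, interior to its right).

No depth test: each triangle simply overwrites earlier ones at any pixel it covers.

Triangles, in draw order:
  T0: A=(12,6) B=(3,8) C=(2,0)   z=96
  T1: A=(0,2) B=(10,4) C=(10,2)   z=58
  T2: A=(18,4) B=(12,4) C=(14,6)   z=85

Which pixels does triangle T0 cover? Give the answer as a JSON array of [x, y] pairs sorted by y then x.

T0:
  2·area = 74
  edge (12, 6)→(3, 8): d=(-9,2) right/bottom  bias=-1
  edge (3, 8)→(2, 0): d=(-1,-8) top-left  bias=+0
  edge (2, 0)→(12, 6): d=(10,6) right/bottom  bias=-1
    (1,0)@(3, 1): e=[63,7,4] → X
    (2,0)@(5, 1): e=[59,23,-8] → .
    (1,1)@(3, 3): e=[45,5,24] → X
    (2,1)@(5, 3): e=[41,21,12] → X
    (3,1)@(7, 3): e=[37,37,0] → .  [on edge]
    (1,2)@(3, 5): e=[27,3,44] → X
    (3,2)@(7, 5): e=[19,35,20] → X
    (4,2)@(9, 5): e=[15,51,8] → X
    (5,2)@(11, 5): e=[11,67,-4] → .
    (1,3)@(3, 7): e=[9,1,64] → X
    (4,3)@(9, 7): e=[-3,49,28] → .
    (1,4)@(3, 9): e=[-9,-1,84] → .
    (8,4)@(17, 9): e=[-37,111,0] → .  [on edge]
  covered (10 px):
    . X . . . . . . . .
    . X X . . . . . . .
    . X X X X . . . . .
    . X X X . . . . . .
    . . . . . . . . . .
T1:
  2·area = 20  (B↔C swapped to make it positive)
  edge (0, 2)→(10, 2): d=(10,0) top-left  bias=+0
  edge (10, 2)→(10, 4): d=(0,2) right/bottom  bias=-1
  edge (10, 4)→(0, 2): d=(-10,-2) top-left  bias=+0
    (2,1)@(5, 3): e=[10,10,0] → X  [on edge]
    (3,1)@(7, 3): e=[10,6,4] → X
    (4,1)@(9, 3): e=[10,2,8] → X
    (5,1)@(11, 3): e=[10,-2,12] → .
    (2,2)@(5, 5): e=[30,10,-20] → .
    (3,2)@(7, 5): e=[30,6,-16] → .
    (4,2)@(9, 5): e=[30,2,-12] → .
    (7,2)@(15, 5): e=[30,-10,0] → .  [on edge]
  covered (3 px):
    . . . . . . . . . .
    . . X X X . . . . .
    . . . . . . . . . .
    . . . . . . . . . .
    . . . . . . . . . .
T2:
  2·area = 12  (B↔C swapped to make it positive)
  edge (18, 4)→(14, 6): d=(-4,2) right/bottom  bias=-1
  edge (14, 6)→(12, 4): d=(-2,-2) top-left  bias=+0
  edge (12, 4)→(18, 4): d=(6,0) top-left  bias=+0
    (4,0)@(9, 1): e=[30,0,-18] → .  [on edge]
    (5,1)@(11, 3): e=[18,0,-6] → .  [on edge]
    (6,2)@(13, 5): e=[6,0,6] → X  [on edge]
    (7,2)@(15, 5): e=[2,4,6] → X
    (8,2)@(17, 5): e=[-2,8,6] → .
    (6,3)@(13, 7): e=[-2,-4,18] → .
    (7,3)@(15, 7): e=[-6,0,18] → .  [on edge]
    (8,4)@(17, 9): e=[-18,0,30] → .  [on edge]
  covered (2 px):
    . . . . . . . . . .
    . . . . . . . . . .
    . . . . . . X X . .
    . . . . . . . . . .
    . . . . . . . . . .

Result: [[1,0],[1,1],[2,1],[1,2],[2,2],[3,2],[4,2],[1,3],[2,3],[3,3]]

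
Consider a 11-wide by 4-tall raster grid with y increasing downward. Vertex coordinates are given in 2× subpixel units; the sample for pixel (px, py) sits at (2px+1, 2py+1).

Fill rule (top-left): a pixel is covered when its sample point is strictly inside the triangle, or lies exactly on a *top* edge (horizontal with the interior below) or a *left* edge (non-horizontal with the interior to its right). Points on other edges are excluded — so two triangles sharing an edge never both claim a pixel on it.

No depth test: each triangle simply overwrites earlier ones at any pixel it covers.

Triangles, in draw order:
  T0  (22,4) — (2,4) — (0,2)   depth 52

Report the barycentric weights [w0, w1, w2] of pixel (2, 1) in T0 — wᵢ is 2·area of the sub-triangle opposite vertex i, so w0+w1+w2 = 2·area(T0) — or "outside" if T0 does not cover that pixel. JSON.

T0:
  2·area = 40
  edge (22, 4)→(2, 4): d=(-20,0) right/bottom  bias=-1
  edge (2, 4)→(0, 2): d=(-2,-2) top-left  bias=+0
  edge (0, 2)→(22, 4): d=(22,2) right/bottom  bias=-1
    (0,1)@(1, 3): e=[20,0,20] → █  [on edge]
    (1,1)@(3, 3): e=[20,4,16] → █
    (2,1)@(5, 3): e=[20,8,12] → █
    (3,1)@(7, 3): e=[20,12,8] → █
    (4,1)@(9, 3): e=[20,16,4] → █
    (5,1)@(11, 3): e=[20,20,0] → ·  [on edge]
    (0,2)@(1, 5): e=[-20,-4,64] → ·
    (1,2)@(3, 5): e=[-20,0,60] → ·  [on edge]
    (2,2)@(5, 5): e=[-20,4,56] → ·
    (3,2)@(7, 5): e=[-20,8,52] → ·
    (4,2)@(9, 5): e=[-20,12,48] → ·
    (2,3)@(5, 7): e=[-60,0,100] → ·  [on edge]
  covered (5 px):
    · · · · · · · · · · ·
    █ █ █ █ █ · · · · · ·
    · · · · · · · · · · ·
    · · · · · · · · · · ·

Final: [8,12,20]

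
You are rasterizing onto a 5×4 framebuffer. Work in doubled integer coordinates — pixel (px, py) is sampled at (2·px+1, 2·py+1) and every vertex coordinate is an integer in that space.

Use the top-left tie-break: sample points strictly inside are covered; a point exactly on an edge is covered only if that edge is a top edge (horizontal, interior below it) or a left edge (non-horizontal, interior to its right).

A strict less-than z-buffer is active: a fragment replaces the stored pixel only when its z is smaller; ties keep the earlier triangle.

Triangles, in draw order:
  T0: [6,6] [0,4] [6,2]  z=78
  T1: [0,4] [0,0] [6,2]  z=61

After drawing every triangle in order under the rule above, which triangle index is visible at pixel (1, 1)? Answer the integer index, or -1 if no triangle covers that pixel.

T0:
  2·area = 24
  edge (6, 6)→(0, 4): d=(-6,-2) top-left  bias=+0
  edge (0, 4)→(6, 2): d=(6,-2) top-left  bias=+0
  edge (6, 2)→(6, 6): d=(0,4) right/bottom  bias=-1
    (4,0)@(9, 1): e=[36,0,-12] → ·  [on edge]
    (1,1)@(3, 3): e=[12,0,12] → █  [on edge]
    (2,1)@(5, 3): e=[16,4,4] → █
    (3,1)@(7, 3): e=[20,8,-4] → ·
    (1,2)@(3, 5): e=[0,12,12] → █  [on edge]
    (3,2)@(7, 5): e=[8,20,-4] → ·
    (1,3)@(3, 7): e=[-12,24,12] → ·
    (2,3)@(5, 7): e=[-8,28,4] → ·
    (4,3)@(9, 7): e=[0,36,-12] → ·  [on edge]
  covered (4 px):
    · · · · ·
    · █ █ · ·
    · █ █ · ·
    · · · · ·
T1:
  2·area = 24
  edge (0, 4)→(0, 0): d=(0,-4) top-left  bias=+0
  edge (0, 0)→(6, 2): d=(6,2) right/bottom  bias=-1
  edge (6, 2)→(0, 4): d=(-6,2) right/bottom  bias=-1
    (0,0)@(1, 1): e=[4,4,16] → █
    (1,0)@(3, 1): e=[12,0,12] → ·  [on edge]
    (4,0)@(9, 1): e=[36,-12,0] → ·  [on edge]
    (0,1)@(1, 3): e=[4,16,4] → █
    (1,1)@(3, 3): e=[12,12,0] → ·  [on edge]
    (4,1)@(9, 3): e=[36,0,-12] → ·  [on edge]
    (0,2)@(1, 5): e=[4,28,-8] → ·
  covered (2 px):
    █ · · · ·
    █ · · · ·
    · · · · ·
    · · · · ·

Z-buffer (winner per pixel, '.' = empty):
  1 . . . .
  1 0 0 . .
  . 0 0 . .
  . . . . .

Final: 0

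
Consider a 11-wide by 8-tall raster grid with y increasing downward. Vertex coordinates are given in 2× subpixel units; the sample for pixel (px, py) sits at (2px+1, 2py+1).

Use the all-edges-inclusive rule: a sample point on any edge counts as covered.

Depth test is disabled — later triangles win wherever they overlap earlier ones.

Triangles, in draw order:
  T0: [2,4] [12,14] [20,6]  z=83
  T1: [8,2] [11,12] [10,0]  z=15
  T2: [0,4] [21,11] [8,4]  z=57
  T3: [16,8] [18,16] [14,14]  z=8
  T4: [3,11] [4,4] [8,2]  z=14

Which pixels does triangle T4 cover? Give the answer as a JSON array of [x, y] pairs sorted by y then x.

T0:
  2·area = 160  (B↔C swapped to make it positive)
  edge (2, 4)→(20, 6): d=(18,2) inclusive
  edge (20, 6)→(12, 14): d=(-8,8) inclusive
  edge (12, 14)→(2, 4): d=(-10,-10) inclusive
    (0,1)@(1, 3): e=[-16,176,0] → ·  [on edge]
    (1,2)@(3, 5): e=[16,144,0] → #  [on edge]
    (2,2)@(5, 5): e=[12,128,20] → #
    (3,2)@(7, 5): e=[8,112,40] → #
    (4,2)@(9, 5): e=[4,96,60] → #
    (5,2)@(11, 5): e=[0,80,80] → #  [on edge]
    (6,2)@(13, 5): e=[-4,64,100] → ·
    (10,2)@(21, 5): e=[-20,0,180] → ·  [on edge]
    (1,3)@(3, 7): e=[52,128,-20] → ·
    (2,3)@(5, 7): e=[48,112,0] → #  [on edge]
    (6,3)@(13, 7): e=[32,48,80] → #
    (7,3)@(15, 7): e=[28,32,100] → #
    (9,3)@(19, 7): e=[20,0,140] → #  [on edge]
    (3,4)@(7, 9): e=[80,80,0] → #  [on edge]
    (8,4)@(17, 9): e=[60,0,100] → #  [on edge]
    (4,5)@(9, 11): e=[112,48,0] → #  [on edge]
    (7,5)@(15, 11): e=[100,0,60] → #  [on edge]
    (5,6)@(11, 13): e=[144,16,0] → #  [on edge]
    (6,6)@(13, 13): e=[140,0,20] → #  [on edge]
    (5,7)@(11, 15): e=[180,0,-20] → ·  [on edge]
    (6,7)@(13, 15): e=[176,-16,0] → ·  [on edge]
  covered (25 px):
    · · · · · · · · · · ·
    · · · · · · · · · · ·
    · # # # # # · · · · ·
    · · # # # # # # # # ·
    · · · # # # # # # · ·
    · · · · # # # # · · ·
    · · · · · # # · · · ·
    · · · · · · · · · · ·
T1:
  2·area = 26  (B↔C swapped to make it positive)
  edge (8, 2)→(10, 0): d=(2,-2) inclusive
  edge (10, 0)→(11, 12): d=(1,12) inclusive
  edge (11, 12)→(8, 2): d=(-3,-10) inclusive
    (4,0)@(9, 1): e=[0,13,13] → #  [on edge]
    (5,0)@(11, 1): e=[4,-11,33] → ·
    (3,1)@(7, 3): e=[0,39,-13] → ·  [on edge]
    (4,1)@(9, 3): e=[4,15,7] → #
    (5,1)@(11, 3): e=[8,-9,27] → ·
    (2,2)@(5, 5): e=[0,65,-39] → ·  [on edge]
    (4,2)@(9, 5): e=[8,17,1] → #
    (5,2)@(11, 5): e=[12,-7,21] → ·
    (1,3)@(3, 7): e=[0,91,-65] → ·  [on edge]
    (4,3)@(9, 7): e=[12,19,-5] → ·
    (0,4)@(1, 9): e=[0,117,-91] → ·  [on edge]
  covered (3 px):
    · · · · # · · · · · ·
    · · · · # · · · · · ·
    · · · · # · · · · · ·
    · · · · · · · · · · ·
    · · · · · · · · · · ·
    · · · · · · · · · · ·
    · · · · · · · · · · ·
    · · · · · · · · · · ·
T2:
  2·area = 56  (B↔C swapped to make it positive)
  edge (0, 4)→(8, 4): d=(8,0) inclusive
  edge (8, 4)→(21, 11): d=(13,7) inclusive
  edge (21, 11)→(0, 4): d=(-21,-7) inclusive
    (1,2)@(3, 5): e=[8,48,0] → #  [on edge]
    (2,2)@(5, 5): e=[8,34,14] → #
    (3,2)@(7, 5): e=[8,20,28] → #
    (4,2)@(9, 5): e=[8,6,42] → #
    (5,2)@(11, 5): e=[8,-8,56] → ·
    (1,3)@(3, 7): e=[24,74,-42] → ·
    (2,3)@(5, 7): e=[24,60,-28] → ·
    (3,3)@(7, 7): e=[24,46,-14] → ·
    (4,3)@(9, 7): e=[24,32,0] → #  [on edge]
    (5,3)@(11, 7): e=[24,18,14] → #
    (6,3)@(13, 7): e=[24,4,28] → #
    (7,3)@(15, 7): e=[24,-10,42] → ·
    (7,4)@(15, 9): e=[40,16,0] → #  [on edge]
    (10,5)@(21, 11): e=[56,0,0] → #  [on edge]
  covered (10 px):
    · · · · · · · · · · ·
    · · · · · · · · · · ·
    · # # # # · · · · · ·
    · · · · # # # · · · ·
    · · · · · · · # # · ·
    · · · · · · · · · · #
    · · · · · · · · · · ·
    · · · · · · · · · · ·
T3:
  2·area = 28
  edge (16, 8)→(18, 16): d=(2,8) inclusive
  edge (18, 16)→(14, 14): d=(-4,-2) inclusive
  edge (14, 14)→(16, 8): d=(2,-6) inclusive
    (8,2)@(17, 5): e=[-14,42,0] → ·  [on edge]
    (7,5)@(15, 11): e=[14,14,0] → #  [on edge]
    (8,5)@(17, 11): e=[-2,18,12] → ·
    (7,6)@(15, 13): e=[18,6,4] → #
    (8,6)@(17, 13): e=[2,10,16] → #
    (9,6)@(19, 13): e=[-14,14,28] → ·
    (7,7)@(15, 15): e=[22,-2,8] → ·
    (8,7)@(17, 15): e=[6,2,20] → #
    (9,7)@(19, 15): e=[-10,6,32] → ·
  covered (4 px):
    · · · · · · · · · · ·
    · · · · · · · · · · ·
    · · · · · · · · · · ·
    · · · · · · · · · · ·
    · · · · · · · · · · ·
    · · · · · · · # · · ·
    · · · · · · · # # · ·
    · · · · · · · · # · ·
T4:
  2·area = 26
  edge (3, 11)→(4, 4): d=(1,-7) inclusive
  edge (4, 4)→(8, 2): d=(4,-2) inclusive
  edge (8, 2)→(3, 11): d=(-5,9) inclusive
    (3,1)@(7, 3): e=[20,2,4] → #
    (4,1)@(9, 3): e=[34,6,-14] → ·
    (2,2)@(5, 5): e=[8,6,12] → #
    (3,2)@(7, 5): e=[22,10,-6] → ·
    (2,3)@(5, 7): e=[10,14,2] → #
    (3,3)@(7, 7): e=[24,18,-16] → ·
    (2,4)@(5, 9): e=[12,22,-8] → ·
    (1,5)@(3, 11): e=[0,26,0] → #  [on edge]
    (2,5)@(5, 11): e=[14,30,-18] → ·
    (1,6)@(3, 13): e=[2,34,-10] → ·
  covered (4 px):
    · · · · · · · · · · ·
    · · · # · · · · · · ·
    · · # · · · · · · · ·
    · · # · · · · · · · ·
    · · · · · · · · · · ·
    · # · · · · · · · · ·
    · · · · · · · · · · ·
    · · · · · · · · · · ·

Answer: [[3,1],[2,2],[2,3],[1,5]]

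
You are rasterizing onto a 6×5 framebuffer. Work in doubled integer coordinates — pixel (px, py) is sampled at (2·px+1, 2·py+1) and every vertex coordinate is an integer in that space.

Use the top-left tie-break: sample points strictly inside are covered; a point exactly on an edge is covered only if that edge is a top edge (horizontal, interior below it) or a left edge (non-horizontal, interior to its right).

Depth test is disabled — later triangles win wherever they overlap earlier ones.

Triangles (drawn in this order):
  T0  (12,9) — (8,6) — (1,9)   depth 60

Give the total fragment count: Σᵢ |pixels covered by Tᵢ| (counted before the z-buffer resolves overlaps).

T0:
  2·area = 33  (B↔C swapped to make it positive)
  edge (12, 9)→(1, 9): d=(-11,0) right/bottom  bias=-1
  edge (1, 9)→(8, 6): d=(7,-3) top-left  bias=+0
  edge (8, 6)→(12, 9): d=(4,3) right/bottom  bias=-1
    (3,3)@(7, 7): e=[22,4,7] → X
    (4,3)@(9, 7): e=[22,10,1] → X
    (5,3)@(11, 7): e=[22,16,-5] → .
    (0,4)@(1, 9): e=[0,0,33] → .  [on edge]
    (1,4)@(3, 9): e=[0,6,27] → .  [on edge]
    (2,4)@(5, 9): e=[0,12,21] → .  [on edge]
    (3,4)@(7, 9): e=[0,18,15] → .  [on edge]
    (4,4)@(9, 9): e=[0,24,9] → .  [on edge]
    (5,4)@(11, 9): e=[0,30,3] → .  [on edge]
  covered (2 px):
    . . . . . .
    . . . . . .
    . . . . . .
    . . . X X .
    . . . . . .

Final: 2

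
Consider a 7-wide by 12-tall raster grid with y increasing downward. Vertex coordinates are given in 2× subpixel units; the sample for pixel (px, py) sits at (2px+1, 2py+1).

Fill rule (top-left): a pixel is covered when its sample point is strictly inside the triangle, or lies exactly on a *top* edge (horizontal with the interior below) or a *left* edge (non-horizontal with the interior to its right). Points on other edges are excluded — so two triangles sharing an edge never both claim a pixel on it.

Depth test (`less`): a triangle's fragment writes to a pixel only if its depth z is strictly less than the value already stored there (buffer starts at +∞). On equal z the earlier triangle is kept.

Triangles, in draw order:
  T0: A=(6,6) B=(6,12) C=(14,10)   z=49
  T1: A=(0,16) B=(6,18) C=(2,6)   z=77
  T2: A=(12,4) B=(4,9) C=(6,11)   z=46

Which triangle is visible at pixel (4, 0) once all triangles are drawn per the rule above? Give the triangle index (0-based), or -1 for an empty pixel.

T0:
  2·area = 48  (B↔C swapped to make it positive)
  edge (6, 6)→(14, 10): d=(8,4) right/bottom  bias=-1
  edge (14, 10)→(6, 12): d=(-8,2) right/bottom  bias=-1
  edge (6, 12)→(6, 6): d=(0,-6) top-left  bias=+0
    (3,3)@(7, 7): e=[4,38,6] → #
    (4,3)@(9, 7): e=[-4,34,18] → ·
    (3,4)@(7, 9): e=[20,22,6] → #
    (4,4)@(9, 9): e=[12,18,18] → #
    (5,4)@(11, 9): e=[4,14,30] → #
    (6,4)@(13, 9): e=[-4,10,42] → ·
    (3,5)@(7, 11): e=[36,6,6] → #
    (5,5)@(11, 11): e=[20,-2,30] → ·
    (3,6)@(7, 13): e=[52,-10,6] → ·
    (4,6)@(9, 13): e=[44,-14,18] → ·
  covered (6 px):
    · · · · · · ·
    · · · · · · ·
    · · · · · · ·
    · · · # · · ·
    · · · # # # ·
    · · · # # · ·
    · · · · · · ·
    · · · · · · ·
    · · · · · · ·
    · · · · · · ·
    · · · · · · ·
    · · · · · · ·
T1:
  2·area = 64  (B↔C swapped to make it positive)
  edge (0, 16)→(2, 6): d=(2,-10) top-left  bias=+0
  edge (2, 6)→(6, 18): d=(4,12) right/bottom  bias=-1
  edge (6, 18)→(0, 16): d=(-6,-2) top-left  bias=+0
    (1,0)@(3, 1): e=[0,-32,96] → ·  [on edge]
    (0,1)@(1, 3): e=[-16,0,80] → ·  [on edge]
    (1,4)@(3, 9): e=[16,0,48] → ·  [on edge]
    (0,5)@(1, 11): e=[0,32,32] → #  [on edge]
    (1,5)@(3, 11): e=[20,8,36] → #
    (2,5)@(5, 11): e=[40,-16,40] → ·
    (0,6)@(1, 13): e=[4,40,20] → #
    (2,6)@(5, 13): e=[44,-8,28] → ·
    (0,7)@(1, 15): e=[8,48,8] → #
    (2,7)@(5, 15): e=[48,0,16] → ·  [on edge]
    (0,8)@(1, 17): e=[12,56,-4] → ·
    (1,8)@(3, 17): e=[32,32,0] → #  [on edge]
    (4,9)@(9, 19): e=[96,-32,0] → ·  [on edge]
    (3,10)@(7, 21): e=[80,0,-16] → ·  [on edge]
  covered (8 px):
    · · · · · · ·
    · · · · · · ·
    · · · · · · ·
    · · · · · · ·
    · · · · · · ·
    # # · · · · ·
    # # · · · · ·
    # # · · · · ·
    · # # · · · ·
    · · · · · · ·
    · · · · · · ·
    · · · · · · ·
T2:
  2·area = 26  (B↔C swapped to make it positive)
  edge (12, 4)→(6, 11): d=(-6,7) right/bottom  bias=-1
  edge (6, 11)→(4, 9): d=(-2,-2) top-left  bias=+0
  edge (4, 9)→(12, 4): d=(8,-5) top-left  bias=+0
    (5,2)@(11, 5): e=[1,22,3] → #
    (6,2)@(13, 5): e=[-13,26,13] → ·
    (4,3)@(9, 7): e=[3,14,9] → #
    (5,3)@(11, 7): e=[-11,18,19] → ·
    (2,4)@(5, 9): e=[19,2,5] → #
    (3,4)@(7, 9): e=[5,6,15] → #
    (4,4)@(9, 9): e=[-9,10,25] → ·
    (2,5)@(5, 11): e=[7,-2,21] → ·
    (3,5)@(7, 11): e=[-7,2,31] → ·
  covered (4 px):
    · · · · · · ·
    · · · · · · ·
    · · · · · # ·
    · · · · # · ·
    · · # # · · ·
    · · · · · · ·
    · · · · · · ·
    · · · · · · ·
    · · · · · · ·
    · · · · · · ·
    · · · · · · ·
    · · · · · · ·

Z-buffer (winner per pixel, '.' = empty):
  . . . . . . .
  . . . . . . .
  . . . . . 2 .
  . . . 0 2 . .
  . . 2 2 0 0 .
  1 1 . 0 0 . .
  1 1 . . . . .
  1 1 . . . . .
  . 1 1 . . . .
  . . . . . . .
  . . . . . . .
  . . . . . . .

Final: -1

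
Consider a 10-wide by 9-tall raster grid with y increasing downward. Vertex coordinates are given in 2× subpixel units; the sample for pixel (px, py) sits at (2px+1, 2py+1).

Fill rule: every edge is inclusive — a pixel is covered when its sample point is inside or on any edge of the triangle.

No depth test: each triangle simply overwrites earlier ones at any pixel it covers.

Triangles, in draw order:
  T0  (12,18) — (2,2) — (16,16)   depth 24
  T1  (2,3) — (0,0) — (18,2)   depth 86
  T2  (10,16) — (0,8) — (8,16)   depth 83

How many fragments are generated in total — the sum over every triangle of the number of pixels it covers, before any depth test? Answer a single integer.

T0:
  2·area = 84
  edge (12, 18)→(2, 2): d=(-10,-16) inclusive
  edge (2, 2)→(16, 16): d=(14,14) inclusive
  edge (16, 16)→(12, 18): d=(-4,2) inclusive
    (0,0)@(1, 1): e=[-6,0,90] → ·  [on edge]
    (1,1)@(3, 3): e=[6,0,78] → █  [on edge]
    (2,1)@(5, 3): e=[38,-28,74] → ·
    (1,2)@(3, 5): e=[-14,28,70] → ·
    (2,2)@(5, 5): e=[18,0,66] → █  [on edge]
    (3,2)@(7, 5): e=[50,-28,62] → ·
    (2,3)@(5, 7): e=[-2,28,58] → ·
    (3,3)@(7, 7): e=[30,0,54] → █  [on edge]
    (4,3)@(9, 7): e=[62,-28,50] → ·
    (3,4)@(7, 9): e=[10,28,46] → █
    (4,4)@(9, 9): e=[42,0,42] → █  [on edge]
    (5,4)@(11, 9): e=[74,-28,38] → ·
    (5,5)@(11, 11): e=[54,0,30] → █  [on edge]
    (6,6)@(13, 13): e=[66,0,18] → █  [on edge]
    (7,7)@(15, 15): e=[78,0,6] → █  [on edge]
    (8,8)@(17, 17): e=[90,0,-6] → ·  [on edge]
  covered (14 px):
    · · · · · · · · · ·
    · █ · · · · · · · ·
    · · █ · · · · · · ·
    · · · █ · · · · · ·
    · · · █ █ · · · · ·
    · · · · █ █ · · · ·
    · · · · █ █ █ · · ·
    · · · · · █ █ █ · ·
    · · · · · · █ · · ·
T1:
  2·area = 50
  edge (2, 3)→(0, 0): d=(-2,-3) inclusive
  edge (0, 0)→(18, 2): d=(18,2) inclusive
  edge (18, 2)→(2, 3): d=(-16,1) inclusive
    (0,0)@(1, 1): e=[1,16,33] → █
    (1,0)@(3, 1): e=[7,12,31] → █
    (2,0)@(5, 1): e=[13,8,29] → █
    (3,0)@(7, 1): e=[19,4,27] → █
    (4,0)@(9, 1): e=[25,0,25] → █  [on edge]
    (5,0)@(11, 1): e=[31,-4,23] → ·
    (0,1)@(1, 3): e=[-3,52,1] → ·
    (1,1)@(3, 3): e=[3,48,-1] → ·
    (2,1)@(5, 3): e=[9,44,-3] → ·
    (3,1)@(7, 3): e=[15,40,-5] → ·
    (4,1)@(9, 3): e=[21,36,-7] → ·
  covered (5 px):
    █ █ █ █ █ · · · · ·
    · · · · · · · · · ·
    · · · · · · · · · ·
    · · · · · · · · · ·
    · · · · · · · · · ·
    · · · · · · · · · ·
    · · · · · · · · · ·
    · · · · · · · · · ·
    · · · · · · · · · ·
T2:
  2·area = 16  (B↔C swapped to make it positive)
  edge (10, 16)→(8, 16): d=(-2,0) inclusive
  edge (8, 16)→(0, 8): d=(-8,-8) inclusive
  edge (0, 8)→(10, 16): d=(10,8) inclusive
    (0,4)@(1, 9): e=[14,0,2] → █  [on edge]
    (1,4)@(3, 9): e=[14,16,-14] → ·
    (0,5)@(1, 11): e=[10,-16,22] → ·
    (1,5)@(3, 11): e=[10,0,6] → █  [on edge]
    (2,5)@(5, 11): e=[10,16,-10] → ·
    (1,6)@(3, 13): e=[6,-16,26] → ·
    (2,6)@(5, 13): e=[6,0,10] → █  [on edge]
    (3,6)@(7, 13): e=[6,16,-6] → ·
    (2,7)@(5, 15): e=[2,-16,30] → ·
    (3,7)@(7, 15): e=[2,0,14] → █  [on edge]
    (4,7)@(9, 15): e=[2,16,-2] → ·
    (3,8)@(7, 17): e=[-2,-16,34] → ·
    (4,8)@(9, 17): e=[-2,0,18] → ·  [on edge]
  covered (4 px):
    · · · · · · · · · ·
    · · · · · · · · · ·
    · · · · · · · · · ·
    · · · · · · · · · ·
    █ · · · · · · · · ·
    · █ · · · · · · · ·
    · · █ · · · · · · ·
    · · · █ · · · · · ·
    · · · · · · · · · ·

Answer: 23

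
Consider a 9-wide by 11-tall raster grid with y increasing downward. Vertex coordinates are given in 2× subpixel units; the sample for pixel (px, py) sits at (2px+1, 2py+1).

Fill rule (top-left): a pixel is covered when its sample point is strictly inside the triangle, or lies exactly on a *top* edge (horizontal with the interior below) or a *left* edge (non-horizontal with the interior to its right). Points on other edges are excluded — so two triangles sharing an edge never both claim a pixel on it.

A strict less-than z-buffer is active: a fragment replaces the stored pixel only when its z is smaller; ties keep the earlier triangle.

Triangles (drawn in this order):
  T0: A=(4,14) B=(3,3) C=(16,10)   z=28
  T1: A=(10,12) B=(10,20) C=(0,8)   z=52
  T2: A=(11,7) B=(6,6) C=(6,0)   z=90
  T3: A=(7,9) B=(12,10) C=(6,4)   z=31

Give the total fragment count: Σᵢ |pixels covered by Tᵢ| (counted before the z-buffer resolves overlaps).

T0:
  2·area = 136
  edge (4, 14)→(3, 3): d=(-1,-11) top-left  bias=+0
  edge (3, 3)→(16, 10): d=(13,7) right/bottom  bias=-1
  edge (16, 10)→(4, 14): d=(-12,4) right/bottom  bias=-1
    (1,1)@(3, 3): e=[0,0,136] → ·  [on edge]
    (2,2)@(5, 5): e=[20,12,104] → █
    (3,2)@(7, 5): e=[42,-2,96] → ·
    (2,3)@(5, 7): e=[18,38,80] → █
    (3,3)@(7, 7): e=[40,24,72] → █
    (4,3)@(9, 7): e=[62,10,64] → █
    (5,3)@(11, 7): e=[84,-4,56] → ·
    (2,4)@(5, 9): e=[16,64,56] → █
    (5,4)@(11, 9): e=[82,22,32] → █
    (6,4)@(13, 9): e=[104,8,24] → █
    (7,4)@(15, 9): e=[126,-6,16] → ·
    (2,5)@(5, 11): e=[14,90,32] → █
    (6,5)@(13, 11): e=[102,34,0] → ·  [on edge]
    (3,6)@(7, 13): e=[34,102,0] → ·  [on edge]
    (0,7)@(1, 15): e=[-34,170,0] → ·  [on edge]
  covered (14 px):
    · · · · · · · · ·
    · · · · · · · · ·
    · · █ · · · · · ·
    · · █ █ █ · · · ·
    · · █ █ █ █ █ · ·
    · · █ █ █ █ · · ·
    · · █ · · · · · ·
    · · · · · · · · ·
    · · · · · · · · ·
    · · · · · · · · ·
    · · · · · · · · ·
T1:
  2·area = 80
  edge (10, 12)→(10, 20): d=(0,8) right/bottom  bias=-1
  edge (10, 20)→(0, 8): d=(-10,-12) top-left  bias=+0
  edge (0, 8)→(10, 12): d=(10,4) right/bottom  bias=-1
    (0,4)@(1, 9): e=[72,2,6] → █
    (1,4)@(3, 9): e=[56,26,-2] → ·
    (0,5)@(1, 11): e=[72,-18,26] → ·
    (1,5)@(3, 11): e=[56,6,18] → █
    (2,5)@(5, 11): e=[40,30,10] → █
    (3,5)@(7, 11): e=[24,54,2] → █
    (4,5)@(9, 11): e=[8,78,-6] → ·
    (1,6)@(3, 13): e=[56,-14,38] → ·
    (2,6)@(5, 13): e=[40,10,30] → █
    (4,6)@(9, 13): e=[8,58,14] → █
    (5,6)@(11, 13): e=[-8,82,6] → ·
    (2,7)@(5, 15): e=[40,-10,50] → ·
  covered (10 px):
    · · · · · · · · ·
    · · · · · · · · ·
    · · · · · · · · ·
    · · · · · · · · ·
    █ · · · · · · · ·
    · █ █ █ · · · · ·
    · · █ █ █ · · · ·
    · · · █ █ · · · ·
    · · · · █ · · · ·
    · · · · · · · · ·
    · · · · · · · · ·
T2:
  2·area = 30
  edge (11, 7)→(6, 6): d=(-5,-1) top-left  bias=+0
  edge (6, 6)→(6, 0): d=(0,-6) top-left  bias=+0
  edge (6, 0)→(11, 7): d=(5,7) right/bottom  bias=-1
    (3,1)@(7, 3): e=[16,6,8] → █
    (4,1)@(9, 3): e=[18,18,-6] → ·
    (0,2)@(1, 5): e=[0,-30,60] → ·  [on edge]
    (3,2)@(7, 5): e=[6,6,18] → █
    (4,2)@(9, 5): e=[8,18,4] → █
    (5,2)@(11, 5): e=[10,30,-10] → ·
    (3,3)@(7, 7): e=[-4,6,28] → ·
    (4,3)@(9, 7): e=[-2,18,14] → ·
    (5,3)@(11, 7): e=[0,30,0] → ·  [on edge]
  covered (3 px):
    · · · · · · · · ·
    · · · █ · · · · ·
    · · · █ █ · · · ·
    · · · · · · · · ·
    · · · · · · · · ·
    · · · · · · · · ·
    · · · · · · · · ·
    · · · · · · · · ·
    · · · · · · · · ·
    · · · · · · · · ·
    · · · · · · · · ·
T3:
  2·area = 24  (B↔C swapped to make it positive)
  edge (7, 9)→(6, 4): d=(-1,-5) top-left  bias=+0
  edge (6, 4)→(12, 10): d=(6,6) right/bottom  bias=-1
  edge (12, 10)→(7, 9): d=(-5,-1) top-left  bias=+0
    (1,0)@(3, 1): e=[-12,0,36] → ·  [on edge]
    (2,1)@(5, 3): e=[-4,0,28] → ·  [on edge]
    (3,2)@(7, 5): e=[4,0,20] → ·  [on edge]
    (3,3)@(7, 7): e=[2,12,10] → █
    (4,3)@(9, 7): e=[12,0,12] → ·  [on edge]
    (3,4)@(7, 9): e=[0,24,0] → █  [on edge]
    (4,4)@(9, 9): e=[10,12,2] → █
    (5,4)@(11, 9): e=[20,0,4] → ·  [on edge]
    (3,5)@(7, 11): e=[-2,36,-10] → ·
    (4,5)@(9, 11): e=[8,24,-8] → ·
    (6,5)@(13, 11): e=[28,0,-4] → ·  [on edge]
    (8,5)@(17, 11): e=[48,-24,0] → ·  [on edge]
    (7,6)@(15, 13): e=[36,0,-12] → ·  [on edge]
    (8,7)@(17, 15): e=[44,0,-20] → ·  [on edge]
    (4,9)@(9, 19): e=[0,72,-48] → ·  [on edge]
  covered (3 px):
    · · · · · · · · ·
    · · · · · · · · ·
    · · · · · · · · ·
    · · · █ · · · · ·
    · · · █ █ · · · ·
    · · · · · · · · ·
    · · · · · · · · ·
    · · · · · · · · ·
    · · · · · · · · ·
    · · · · · · · · ·
    · · · · · · · · ·

Result: 30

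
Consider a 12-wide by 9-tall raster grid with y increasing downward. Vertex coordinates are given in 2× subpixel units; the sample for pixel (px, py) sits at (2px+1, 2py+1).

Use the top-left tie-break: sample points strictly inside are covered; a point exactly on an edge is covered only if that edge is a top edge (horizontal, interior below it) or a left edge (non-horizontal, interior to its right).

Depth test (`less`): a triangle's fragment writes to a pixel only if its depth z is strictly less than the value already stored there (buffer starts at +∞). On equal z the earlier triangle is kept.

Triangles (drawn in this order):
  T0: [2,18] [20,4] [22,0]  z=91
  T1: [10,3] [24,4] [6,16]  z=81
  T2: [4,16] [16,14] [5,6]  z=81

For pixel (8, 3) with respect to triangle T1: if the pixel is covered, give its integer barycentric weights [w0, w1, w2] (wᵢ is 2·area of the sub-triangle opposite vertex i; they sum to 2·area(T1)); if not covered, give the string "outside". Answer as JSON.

T0:
  2·area = 44  (B↔C swapped to make it positive)
  edge (2, 18)→(22, 0): d=(20,-18) top-left  bias=+0
  edge (22, 0)→(20, 4): d=(-2,4) right/bottom  bias=-1
  edge (20, 4)→(2, 18): d=(-18,14) right/bottom  bias=-1
    (10,0)@(21, 1): e=[2,2,40] → #
    (11,0)@(23, 1): e=[38,-6,12] → ·
    (9,1)@(19, 3): e=[6,6,32] → #
    (10,1)@(21, 3): e=[42,-2,4] → ·
    (8,2)@(17, 5): e=[10,10,24] → #
    (9,2)@(19, 5): e=[46,2,-4] → ·
    (7,3)@(15, 7): e=[14,14,16] → #
    (8,3)@(17, 7): e=[50,6,-12] → ·
    (6,4)@(13, 9): e=[18,18,8] → #
    (7,4)@(15, 9): e=[54,10,-20] → ·
    (5,5)@(11, 11): e=[22,22,0] → ·  [on edge]
    (6,5)@(13, 11): e=[58,14,-28] → ·
  covered (5 px):
    · · · · · · · · · · # ·
    · · · · · · · · · # · ·
    · · · · · · · · # · · ·
    · · · · · · · # · · · ·
    · · · · · · # · · · · ·
    · · · · · · · · · · · ·
    · · · · · · · · · · · ·
    · · · · · · · · · · · ·
    · · · · · · · · · · · ·
T1:
  2·area = 186
  edge (10, 3)→(24, 4): d=(14,1) right/bottom  bias=-1
  edge (24, 4)→(6, 16): d=(-18,12) right/bottom  bias=-1
  edge (6, 16)→(10, 3): d=(4,-13) top-left  bias=+0
    (5,2)@(11, 5): e=[27,138,21] → #
    (6,2)@(13, 5): e=[25,114,47] → #
    (7,2)@(15, 5): e=[23,90,73] → #
    (8,2)@(17, 5): e=[21,66,99] → #
    (9,2)@(19, 5): e=[19,42,125] → #
    (10,2)@(21, 5): e=[17,18,151] → #
    (11,2)@(23, 5): e=[15,-6,177] → ·
    (4,3)@(9, 7): e=[57,126,3] → #
    (10,3)@(21, 7): e=[45,-18,159] → ·
    (4,4)@(9, 9): e=[85,90,11] → #
    (8,4)@(17, 9): e=[77,-6,115] → ·
    (9,4)@(19, 9): e=[75,-30,141] → ·
  covered (22 px):
    · · · · · · · · · · · ·
    · · · · · · · · · · · ·
    · · · · · # # # # # # ·
    · · · · # # # # # # · ·
    · · · · # # # # · · · ·
    · · · · # # # · · · · ·
    · · · # # · · · · · · ·
    · · · # · · · · · · · ·
    · · · · · · · · · · · ·
T2:
  2·area = 118  (B↔C swapped to make it positive)
  edge (4, 16)→(5, 6): d=(1,-10) top-left  bias=+0
  edge (5, 6)→(16, 14): d=(11,8) right/bottom  bias=-1
  edge (16, 14)→(4, 16): d=(-12,2) right/bottom  bias=-1
    (2,3)@(5, 7): e=[1,11,106] → #
    (3,3)@(7, 7): e=[21,-5,102] → ·
    (2,4)@(5, 9): e=[3,33,82] → #
    (3,4)@(7, 9): e=[23,17,78] → #
    (4,4)@(9, 9): e=[43,1,74] → #
    (5,4)@(11, 9): e=[63,-15,70] → ·
    (2,5)@(5, 11): e=[5,55,58] → #
    (5,5)@(11, 11): e=[65,7,46] → #
    (6,5)@(13, 11): e=[85,-9,42] → ·
    (2,6)@(5, 13): e=[7,77,34] → #
    (6,6)@(13, 13): e=[87,13,18] → #
    (7,6)@(15, 13): e=[107,-3,14] → ·
  covered (16 px):
    · · · · · · · · · · · ·
    · · · · · · · · · · · ·
    · · · · · · · · · · · ·
    · · # · · · · · · · · ·
    · · # # # · · · · · · ·
    · · # # # # · · · · · ·
    · · # # # # # · · · · ·
    · · # # # · · · · · · ·
    · · · · · · · · · · · ·

Final: [30,107,49]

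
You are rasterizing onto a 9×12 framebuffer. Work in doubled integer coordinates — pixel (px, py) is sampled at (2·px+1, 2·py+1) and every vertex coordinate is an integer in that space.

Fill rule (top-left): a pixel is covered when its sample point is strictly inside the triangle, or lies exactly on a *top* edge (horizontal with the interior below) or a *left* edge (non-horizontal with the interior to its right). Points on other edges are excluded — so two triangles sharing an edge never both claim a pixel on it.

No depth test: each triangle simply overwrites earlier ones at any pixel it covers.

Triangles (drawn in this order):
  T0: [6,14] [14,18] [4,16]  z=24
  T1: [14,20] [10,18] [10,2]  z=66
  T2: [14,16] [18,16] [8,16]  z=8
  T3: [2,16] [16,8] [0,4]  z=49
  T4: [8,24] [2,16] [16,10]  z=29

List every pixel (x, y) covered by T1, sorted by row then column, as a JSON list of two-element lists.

T0:
  2·area = 24
  edge (6, 14)→(14, 18): d=(8,4) right/bottom  bias=-1
  edge (14, 18)→(4, 16): d=(-10,-2) top-left  bias=+0
  edge (4, 16)→(6, 14): d=(2,-2) top-left  bias=+0
    (8,1)@(17, 3): e=[-132,156,0] → ·  [on edge]
    (7,2)@(15, 5): e=[-108,132,0] → ·  [on edge]
    (6,3)@(13, 7): e=[-84,108,0] → ·  [on edge]
    (5,4)@(11, 9): e=[-60,84,0] → ·  [on edge]
    (4,5)@(9, 11): e=[-36,60,0] → ·  [on edge]
    (3,6)@(7, 13): e=[-12,36,0] → ·  [on edge]
    (2,7)@(5, 15): e=[12,12,0] → █  [on edge]
    (3,7)@(7, 15): e=[4,16,4] → █
    (4,7)@(9, 15): e=[-4,20,8] → ·
    (1,8)@(3, 17): e=[36,-12,0] → ·  [on edge]
    (2,8)@(5, 17): e=[28,-8,4] → ·
    (3,8)@(7, 17): e=[20,-4,8] → ·
    (4,8)@(9, 17): e=[12,0,12] → █  [on edge]
    (0,9)@(1, 19): e=[60,-36,0] → ·  [on edge]
  covered (4 px):
    · · · · · · · · ·
    · · · · · · · · ·
    · · · · · · · · ·
    · · · · · · · · ·
    · · · · · · · · ·
    · · · · · · · · ·
    · · · · · · · · ·
    · · █ █ · · · · ·
    · · · · █ █ · · ·
    · · · · · · · · ·
    · · · · · · · · ·
    · · · · · · · · ·
T1:
  2·area = 64
  edge (14, 20)→(10, 18): d=(-4,-2) top-left  bias=+0
  edge (10, 18)→(10, 2): d=(0,-16) top-left  bias=+0
  edge (10, 2)→(14, 20): d=(4,18) right/bottom  bias=-1
    (5,3)@(11, 7): e=[46,16,2] → █
    (6,3)@(13, 7): e=[50,48,-34] → ·
    (5,4)@(11, 9): e=[38,16,10] → █
    (6,4)@(13, 9): e=[42,48,-26] → ·
    (5,5)@(11, 11): e=[30,16,18] → █
    (6,5)@(13, 11): e=[34,48,-18] → ·
    (5,6)@(11, 13): e=[22,16,26] → █
    (6,6)@(13, 13): e=[26,48,-10] → ·
    (5,7)@(11, 15): e=[14,16,34] → █
    (6,7)@(13, 15): e=[18,48,-2] → ·
    (5,8)@(11, 17): e=[6,16,42] → █
    (6,8)@(13, 17): e=[10,48,6] → █
  covered (8 px):
    · · · · · · · · ·
    · · · · · · · · ·
    · · · · · · · · ·
    · · · · · █ · · ·
    · · · · · █ · · ·
    · · · · · █ · · ·
    · · · · · █ · · ·
    · · · · · █ · · ·
    · · · · · █ █ · ·
    · · · · · · █ · ·
    · · · · · · · · ·
    · · · · · · · · ·
T2:
  degenerate (2·area = 0) — covers nothing
T3:
  2·area = 184  (B↔C swapped to make it positive)
  edge (2, 16)→(0, 4): d=(-2,-12) top-left  bias=+0
  edge (0, 4)→(16, 8): d=(16,4) right/bottom  bias=-1
  edge (16, 8)→(2, 16): d=(-14,8) right/bottom  bias=-1
    (0,2)@(1, 5): e=[10,12,162] → █
    (1,2)@(3, 5): e=[34,4,146] → █
    (2,2)@(5, 5): e=[58,-4,130] → ·
    (0,3)@(1, 7): e=[6,44,134] → █
    (2,3)@(5, 7): e=[54,28,102] → █
    (3,3)@(7, 7): e=[78,20,86] → █
    (4,3)@(9, 7): e=[102,12,70] → █
    (5,3)@(11, 7): e=[126,4,54] → █
    (6,3)@(13, 7): e=[150,-4,38] → ·
    (0,4)@(1, 9): e=[2,76,106] → █
    (6,4)@(13, 9): e=[146,28,10] → █
    (7,4)@(15, 9): e=[170,20,-6] → ·
  covered (23 px):
    · · · · · · · · ·
    · · · · · · · · ·
    █ █ · · · · · · ·
    █ █ █ █ █ █ · · ·
    █ █ █ █ █ █ █ · ·
    · █ █ █ █ · · · ·
    · █ █ █ · · · · ·
    · █ · · · · · · ·
    · · · · · · · · ·
    · · · · · · · · ·
    · · · · · · · · ·
    · · · · · · · · ·
T4:
  2·area = 148
  edge (8, 24)→(2, 16): d=(-6,-8) top-left  bias=+0
  edge (2, 16)→(16, 10): d=(14,-6) top-left  bias=+0
  edge (16, 10)→(8, 24): d=(-8,14) right/bottom  bias=-1
    (7,5)@(15, 11): e=[134,8,6] → █
    (8,5)@(17, 11): e=[150,20,-22] → ·
    (4,6)@(9, 13): e=[74,0,74] → █  [on edge]
    (5,6)@(11, 13): e=[90,12,46] → █
    (6,6)@(13, 13): e=[106,24,18] → █
    (7,6)@(15, 13): e=[122,36,-10] → ·
    (2,7)@(5, 15): e=[30,4,114] → █
    (3,7)@(7, 15): e=[46,16,86] → █
    (7,7)@(15, 15): e=[110,64,-26] → ·
    (1,8)@(3, 17): e=[2,20,126] → █
    (6,8)@(13, 17): e=[82,80,-14] → ·
    (1,9)@(3, 19): e=[-10,48,110] → ·
  covered (19 px):
    · · · · · · · · ·
    · · · · · · · · ·
    · · · · · · · · ·
    · · · · · · · · ·
    · · · · · · · · ·
    · · · · · · · █ ·
    · · · · █ █ █ · ·
    · · █ █ █ █ █ · ·
    · █ █ █ █ █ · · ·
    · · █ █ █ · · · ·
    · · · █ █ · · · ·
    · · · · · · · · ·

Final: [[5,3],[5,4],[5,5],[5,6],[5,7],[5,8],[6,8],[6,9]]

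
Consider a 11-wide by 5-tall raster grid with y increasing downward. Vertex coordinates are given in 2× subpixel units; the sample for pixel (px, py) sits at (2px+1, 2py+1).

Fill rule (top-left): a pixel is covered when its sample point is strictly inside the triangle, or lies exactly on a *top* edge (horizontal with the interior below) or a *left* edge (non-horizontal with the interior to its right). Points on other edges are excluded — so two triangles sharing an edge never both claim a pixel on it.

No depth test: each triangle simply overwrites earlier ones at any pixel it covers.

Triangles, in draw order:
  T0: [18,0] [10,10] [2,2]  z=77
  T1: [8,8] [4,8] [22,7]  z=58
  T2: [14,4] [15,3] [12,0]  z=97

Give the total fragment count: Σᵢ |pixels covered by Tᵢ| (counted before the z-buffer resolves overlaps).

T0:
  2·area = 144
  edge (18, 0)→(10, 10): d=(-8,10) right/bottom  bias=-1
  edge (10, 10)→(2, 2): d=(-8,-8) top-left  bias=+0
  edge (2, 2)→(18, 0): d=(16,-2) top-left  bias=+0
    (0,0)@(1, 1): e=[162,0,-18] → ·  [on edge]
    (5,0)@(11, 1): e=[62,80,2] → █
    (6,0)@(13, 1): e=[42,96,6] → █
    (7,0)@(15, 1): e=[22,112,10] → █
    (8,0)@(17, 1): e=[2,128,14] → █
    (9,0)@(19, 1): e=[-18,144,18] → ·
    (1,1)@(3, 3): e=[126,0,18] → █  [on edge]
    (2,1)@(5, 3): e=[106,16,22] → █
    (3,1)@(7, 3): e=[86,32,26] → █
    (4,1)@(9, 3): e=[66,48,30] → █
    (8,1)@(17, 3): e=[-14,112,46] → ·
    (1,2)@(3, 5): e=[110,-16,50] → ·
    (2,2)@(5, 5): e=[90,0,54] → █  [on edge]
    (3,3)@(7, 7): e=[54,0,90] → █  [on edge]
    (4,4)@(9, 9): e=[18,0,126] → █  [on edge]
  covered (20 px):
    · · · · · █ █ █ █ · ·
    · █ █ █ █ █ █ █ · · ·
    · · █ █ █ █ █ · · · ·
    · · · █ █ █ · · · · ·
    · · · · █ · · · · · ·
T1:
  2·area = 4
  edge (8, 8)→(4, 8): d=(-4,0) right/bottom  bias=-1
  edge (4, 8)→(22, 7): d=(18,-1) top-left  bias=+0
  edge (22, 7)→(8, 8): d=(-14,1) right/bottom  bias=-1
  covered (0 px):
    · · · · · · · · · · ·
    · · · · · · · · · · ·
    · · · · · · · · · · ·
    · · · · · · · · · · ·
    · · · · · · · · · · ·
T2:
  2·area = 6  (B↔C swapped to make it positive)
  edge (14, 4)→(12, 0): d=(-2,-4) top-left  bias=+0
  edge (12, 0)→(15, 3): d=(3,3) right/bottom  bias=-1
  edge (15, 3)→(14, 4): d=(-1,1) right/bottom  bias=-1
    (6,0)@(13, 1): e=[2,0,4] → ·  [on edge]
    (8,0)@(17, 1): e=[18,-12,0] → ·  [on edge]
    (7,1)@(15, 3): e=[6,0,0] → ·  [on edge]
    (6,2)@(13, 5): e=[-6,12,0] → ·  [on edge]
    (8,2)@(17, 5): e=[10,0,-4] → ·  [on edge]
    (5,3)@(11, 7): e=[-18,24,0] → ·  [on edge]
    (9,3)@(19, 7): e=[14,0,-8] → ·  [on edge]
    (4,4)@(9, 9): e=[-30,36,0] → ·  [on edge]
    (10,4)@(21, 9): e=[18,0,-12] → ·  [on edge]
  covered (0 px):
    · · · · · · · · · · ·
    · · · · · · · · · · ·
    · · · · · · · · · · ·
    · · · · · · · · · · ·
    · · · · · · · · · · ·

Final: 20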